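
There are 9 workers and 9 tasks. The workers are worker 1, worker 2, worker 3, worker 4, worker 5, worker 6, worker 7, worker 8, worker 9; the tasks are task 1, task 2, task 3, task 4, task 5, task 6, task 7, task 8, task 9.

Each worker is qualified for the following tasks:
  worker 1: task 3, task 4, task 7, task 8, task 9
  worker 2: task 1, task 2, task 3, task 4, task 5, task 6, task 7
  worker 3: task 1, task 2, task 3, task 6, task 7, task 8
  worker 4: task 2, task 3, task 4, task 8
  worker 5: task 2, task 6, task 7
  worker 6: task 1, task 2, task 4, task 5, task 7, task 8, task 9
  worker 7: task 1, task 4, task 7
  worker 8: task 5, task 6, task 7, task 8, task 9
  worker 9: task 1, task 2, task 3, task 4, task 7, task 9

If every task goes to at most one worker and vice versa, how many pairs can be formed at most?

For example, pair worker 1-task 3, worker 2-task 1, worker 3-task 6, worker 4-task 8, worker 5-task 2, worker 6-task 9, worker 7-task 7, worker 8-task 5, worker 9-task 4.
This saturates every worker, so 9 is the maximum.

9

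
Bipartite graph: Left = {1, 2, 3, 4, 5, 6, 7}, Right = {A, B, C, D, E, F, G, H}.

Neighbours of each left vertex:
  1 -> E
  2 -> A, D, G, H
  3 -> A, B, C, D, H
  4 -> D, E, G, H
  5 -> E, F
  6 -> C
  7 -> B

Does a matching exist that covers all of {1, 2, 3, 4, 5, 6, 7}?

A valid assignment of size 7: 1–E, 2–G, 3–A, 4–D, 5–F, 6–C, 7–B.
Every left vertex is matched, so this matching saturates all of them.

Yes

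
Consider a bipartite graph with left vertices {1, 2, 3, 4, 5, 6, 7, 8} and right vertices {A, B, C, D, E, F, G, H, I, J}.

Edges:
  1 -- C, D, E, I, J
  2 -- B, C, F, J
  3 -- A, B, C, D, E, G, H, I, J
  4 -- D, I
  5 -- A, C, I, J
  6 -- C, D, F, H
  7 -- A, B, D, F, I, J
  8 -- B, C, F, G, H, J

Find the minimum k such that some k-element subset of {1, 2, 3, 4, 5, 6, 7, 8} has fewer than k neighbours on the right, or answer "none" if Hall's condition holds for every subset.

A matching saturating every left vertex exists, for instance 1→E, 2→B, 3→G, 4→D, 5→I, 6→F, 7→A, 8→J.
By Hall's marriage theorem, this means |N(S)| ≥ |S| for every subset S, so no violating subset exists.

none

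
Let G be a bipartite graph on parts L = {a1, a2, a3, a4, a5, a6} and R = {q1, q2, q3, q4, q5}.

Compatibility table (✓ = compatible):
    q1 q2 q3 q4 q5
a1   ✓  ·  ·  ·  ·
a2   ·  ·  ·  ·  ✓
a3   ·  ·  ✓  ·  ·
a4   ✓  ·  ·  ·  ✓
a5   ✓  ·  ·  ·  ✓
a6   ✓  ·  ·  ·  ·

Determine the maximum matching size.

One maximum matching: a1→q1, a2→q5, a3→q3.
The set {a1, a2, a4, a5, a6} has only 2 neighbours ({q1, q5}), so by Hall's theorem at most 3 of the 6 left vertices can be matched.

3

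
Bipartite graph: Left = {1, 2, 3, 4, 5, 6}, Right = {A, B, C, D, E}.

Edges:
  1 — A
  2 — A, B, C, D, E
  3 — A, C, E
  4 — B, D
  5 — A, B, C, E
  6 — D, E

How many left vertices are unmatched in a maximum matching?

One maximum matching: 1→A, 2→E, 3→C, 4→D, 5→B.
The set {1, 2, 3, 4, 5, 6} has only 5 neighbours ({A, B, C, D, E}), so by Hall's theorem at most 5 of the 6 left vertices can be matched.
That matches 5 of the 6, leaving 1 unmatched; no matching can do better.

1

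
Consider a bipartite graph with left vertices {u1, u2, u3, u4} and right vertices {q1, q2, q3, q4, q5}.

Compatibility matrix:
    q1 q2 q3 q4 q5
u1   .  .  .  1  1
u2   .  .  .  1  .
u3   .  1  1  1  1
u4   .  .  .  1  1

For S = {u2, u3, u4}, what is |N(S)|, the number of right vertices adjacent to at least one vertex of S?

4

The union of neighbours of {u2, u3, u4} is {q2, q3, q4, q5}, which has 4 elements.
Since |N(S)| = 4 ≥ |S| = 3, Hall's condition holds for this subset.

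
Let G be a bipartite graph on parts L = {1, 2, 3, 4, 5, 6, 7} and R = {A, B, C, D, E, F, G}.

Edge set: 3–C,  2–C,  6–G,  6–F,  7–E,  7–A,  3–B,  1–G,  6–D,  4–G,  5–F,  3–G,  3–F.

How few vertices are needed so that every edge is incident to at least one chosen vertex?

A maximum matching has 6 edges (e.g. 1–G, 2–C, 3–B, 5–F, 6–D, 7–E).
By König's theorem the minimum vertex cover has the same size. One such cover is {2, 3, 5, 6, 7, G}.

6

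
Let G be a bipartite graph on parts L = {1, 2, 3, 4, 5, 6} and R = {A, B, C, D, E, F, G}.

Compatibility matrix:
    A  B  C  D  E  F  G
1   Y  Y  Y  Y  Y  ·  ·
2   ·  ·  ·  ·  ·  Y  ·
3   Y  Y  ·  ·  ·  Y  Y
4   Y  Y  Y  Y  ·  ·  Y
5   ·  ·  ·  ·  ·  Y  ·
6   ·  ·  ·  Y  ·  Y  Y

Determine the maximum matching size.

One maximum matching: 1-A, 2-F, 3-B, 4-G, 6-D.
The set {2, 5} has only 1 neighbour ({F}), so by Hall's theorem at most 5 of the 6 left vertices can be matched.

5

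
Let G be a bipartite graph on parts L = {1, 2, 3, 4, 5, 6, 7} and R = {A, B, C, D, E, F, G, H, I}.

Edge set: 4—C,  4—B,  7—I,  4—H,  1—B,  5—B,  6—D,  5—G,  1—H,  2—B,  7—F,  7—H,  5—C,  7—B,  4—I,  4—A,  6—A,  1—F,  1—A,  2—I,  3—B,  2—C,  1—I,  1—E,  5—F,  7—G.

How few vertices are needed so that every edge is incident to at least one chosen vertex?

7

The 7 edges 1–E, 2–C, 3–B, 4–A, 5–F, 6–D, 7–G form a matching, so any vertex cover needs at least 7 vertices (one per matched edge).
Conversely {1, 2, 3, 4, 5, 6, 7} meets every edge and has exactly 7 vertices, so 7 is optimal.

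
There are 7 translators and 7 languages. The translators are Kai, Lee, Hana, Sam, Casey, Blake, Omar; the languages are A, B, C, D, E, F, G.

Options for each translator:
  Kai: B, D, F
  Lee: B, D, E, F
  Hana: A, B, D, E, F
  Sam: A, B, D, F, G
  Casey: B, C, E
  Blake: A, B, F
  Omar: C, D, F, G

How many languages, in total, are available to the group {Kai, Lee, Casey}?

The union of neighbours of {Kai, Lee, Casey} is {B, C, D, E, F}, which has 5 elements.
Since |N(S)| = 5 ≥ |S| = 3, Hall's condition holds for this subset.

5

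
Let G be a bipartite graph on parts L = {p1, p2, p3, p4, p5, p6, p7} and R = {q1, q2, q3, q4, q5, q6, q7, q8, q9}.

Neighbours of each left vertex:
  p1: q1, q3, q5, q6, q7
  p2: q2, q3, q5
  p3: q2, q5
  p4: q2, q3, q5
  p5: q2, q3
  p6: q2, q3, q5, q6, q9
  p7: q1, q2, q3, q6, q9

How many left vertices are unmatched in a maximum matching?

One maximum matching: p1–q7, p2–q3, p3–q5, p4–q2, p6–q6, p7–q9.
The set {p2, p3, p4, p5} has only 3 neighbours ({q2, q3, q5}), so by Hall's theorem at most 6 of the 7 left vertices can be matched.
That matches 6 of the 7, leaving 1 unmatched; no matching can do better.

1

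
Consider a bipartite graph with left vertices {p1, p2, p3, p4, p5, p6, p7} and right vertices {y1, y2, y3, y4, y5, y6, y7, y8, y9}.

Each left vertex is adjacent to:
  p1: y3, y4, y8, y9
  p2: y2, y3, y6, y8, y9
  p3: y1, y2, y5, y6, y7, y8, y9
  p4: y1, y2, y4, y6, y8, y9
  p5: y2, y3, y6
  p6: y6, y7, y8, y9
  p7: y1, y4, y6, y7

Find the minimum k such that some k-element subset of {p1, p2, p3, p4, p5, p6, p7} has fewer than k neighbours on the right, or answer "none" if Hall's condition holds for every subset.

none

A matching saturating every left vertex exists, for instance p1→y3, p2→y6, p3→y9, p4→y4, p5→y2, p6→y8, p7→y7.
By Hall's marriage theorem, this means |N(S)| ≥ |S| for every subset S, so no violating subset exists.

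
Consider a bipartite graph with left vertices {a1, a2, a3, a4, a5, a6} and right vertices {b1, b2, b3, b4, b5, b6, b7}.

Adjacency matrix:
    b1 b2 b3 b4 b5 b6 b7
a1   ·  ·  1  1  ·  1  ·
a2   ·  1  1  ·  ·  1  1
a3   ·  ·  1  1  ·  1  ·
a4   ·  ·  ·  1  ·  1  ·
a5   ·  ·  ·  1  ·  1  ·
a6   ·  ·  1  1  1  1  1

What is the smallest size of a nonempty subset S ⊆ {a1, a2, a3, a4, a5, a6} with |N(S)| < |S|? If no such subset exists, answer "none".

Take S = {a1, a3, a4, a5}. Its neighbourhood is {b3, b4, b6}, so |N(S)| = 3 < |S| = 4.
Every subset of size less than 4 has at least as many neighbours as members, so 4 is the minimum.

4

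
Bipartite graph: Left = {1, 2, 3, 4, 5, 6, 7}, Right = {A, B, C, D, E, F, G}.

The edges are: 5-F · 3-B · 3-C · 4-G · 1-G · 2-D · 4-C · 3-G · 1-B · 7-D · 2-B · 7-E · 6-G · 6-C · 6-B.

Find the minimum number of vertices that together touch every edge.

6

The 6 edges 1–G, 2–D, 3–B, 4–C, 5–F, 7–E form a matching, so any vertex cover needs at least 6 vertices (one per matched edge).
Conversely {2, 5, 7, B, C, G} meets every edge and has exactly 6 vertices, so 6 is optimal.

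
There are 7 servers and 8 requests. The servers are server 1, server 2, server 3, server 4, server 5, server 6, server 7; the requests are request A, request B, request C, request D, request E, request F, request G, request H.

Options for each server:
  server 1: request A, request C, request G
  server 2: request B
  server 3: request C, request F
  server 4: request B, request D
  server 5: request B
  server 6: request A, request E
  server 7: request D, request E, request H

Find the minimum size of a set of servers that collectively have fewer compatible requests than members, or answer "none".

2

Take S = {server 2, server 5}. Its neighbourhood is {request B}, so |N(S)| = 1 < |S| = 2.
No single vertex violates Hall's condition since each has at least one neighbour, so 2 is the minimum.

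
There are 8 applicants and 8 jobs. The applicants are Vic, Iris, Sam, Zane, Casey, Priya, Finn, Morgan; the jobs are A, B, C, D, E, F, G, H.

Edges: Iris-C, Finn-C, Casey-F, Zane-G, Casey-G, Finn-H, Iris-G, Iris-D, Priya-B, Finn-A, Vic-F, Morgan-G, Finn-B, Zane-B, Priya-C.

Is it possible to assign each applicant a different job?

No

The set {Vic, Sam, Casey, Morgan} has only 2 neighbours ({F, G}), so by Hall's theorem at most 6 of the 8 applicants can be matched.
Hence no matching covers every applicant.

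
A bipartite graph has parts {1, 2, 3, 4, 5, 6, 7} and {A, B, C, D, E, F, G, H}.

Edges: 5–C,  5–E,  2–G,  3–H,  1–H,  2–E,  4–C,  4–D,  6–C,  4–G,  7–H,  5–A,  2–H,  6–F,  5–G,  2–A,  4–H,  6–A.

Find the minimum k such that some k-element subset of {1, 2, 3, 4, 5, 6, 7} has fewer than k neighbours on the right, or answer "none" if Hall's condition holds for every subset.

2

Take S = {1, 3}. Its neighbourhood is {H}, so |N(S)| = 1 < |S| = 2.
No single vertex violates Hall's condition since each has at least one neighbour, so 2 is the minimum.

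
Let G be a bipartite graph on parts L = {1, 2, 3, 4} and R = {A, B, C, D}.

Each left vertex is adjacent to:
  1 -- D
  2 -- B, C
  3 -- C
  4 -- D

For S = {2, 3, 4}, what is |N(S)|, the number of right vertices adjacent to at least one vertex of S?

The union of neighbours of {2, 3, 4} is {B, C, D}, which has 3 elements.
Since |N(S)| = 3 ≥ |S| = 3, Hall's condition holds for this subset.

3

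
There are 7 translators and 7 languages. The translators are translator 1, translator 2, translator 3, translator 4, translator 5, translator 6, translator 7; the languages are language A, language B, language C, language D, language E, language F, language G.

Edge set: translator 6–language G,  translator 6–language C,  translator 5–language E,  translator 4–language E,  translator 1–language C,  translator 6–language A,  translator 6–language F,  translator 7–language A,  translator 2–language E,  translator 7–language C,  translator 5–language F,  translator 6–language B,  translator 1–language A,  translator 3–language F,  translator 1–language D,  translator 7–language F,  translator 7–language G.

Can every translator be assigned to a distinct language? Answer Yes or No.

No

The set {translator 2, translator 3, translator 4, translator 5} has only 2 neighbours ({language E, language F}), so by Hall's theorem at most 5 of the 7 translators can be matched.
Hence no matching covers every translator.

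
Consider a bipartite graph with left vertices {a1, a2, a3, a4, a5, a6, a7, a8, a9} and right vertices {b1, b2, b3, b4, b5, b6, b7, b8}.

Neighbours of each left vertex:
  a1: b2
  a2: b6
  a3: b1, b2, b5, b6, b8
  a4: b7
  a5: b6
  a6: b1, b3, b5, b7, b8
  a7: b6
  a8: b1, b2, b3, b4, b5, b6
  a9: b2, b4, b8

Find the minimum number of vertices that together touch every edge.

7

A maximum matching has 7 edges (e.g. a1–b2, a2–b6, a3–b1, a4–b7, a6–b3, a8–b5, a9–b8).
By König's theorem the minimum vertex cover has the same size. One such cover is {a1, a3, a4, a6, a8, a9, b6}.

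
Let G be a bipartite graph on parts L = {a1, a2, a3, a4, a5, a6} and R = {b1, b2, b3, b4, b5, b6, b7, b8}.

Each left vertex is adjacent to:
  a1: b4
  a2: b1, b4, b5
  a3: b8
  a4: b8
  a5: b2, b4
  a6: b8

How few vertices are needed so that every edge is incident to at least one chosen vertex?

4

{a1, a2, a5, b8} is a vertex cover of size 4: every edge has an endpoint in this set.
No smaller cover exists because a1–b4, a2–b5, a3–b8, a5–b2 is a matching of size 4, and a cover must include an endpoint of each of these disjoint edges (König's theorem).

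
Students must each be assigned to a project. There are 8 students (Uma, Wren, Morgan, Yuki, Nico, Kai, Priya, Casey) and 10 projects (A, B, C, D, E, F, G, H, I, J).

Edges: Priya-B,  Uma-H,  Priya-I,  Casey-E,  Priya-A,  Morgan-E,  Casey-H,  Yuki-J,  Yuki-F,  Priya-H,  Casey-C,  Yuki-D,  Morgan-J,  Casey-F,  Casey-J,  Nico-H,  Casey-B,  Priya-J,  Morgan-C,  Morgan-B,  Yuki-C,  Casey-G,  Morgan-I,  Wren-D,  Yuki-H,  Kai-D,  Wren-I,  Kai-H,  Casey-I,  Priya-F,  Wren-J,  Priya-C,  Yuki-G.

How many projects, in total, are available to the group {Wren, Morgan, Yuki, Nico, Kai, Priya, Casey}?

The union of neighbours of {Wren, Morgan, Yuki, Nico, Kai, Priya, Casey} is {A, B, C, D, E, F, G, H, I, J}, which has 10 elements.
Since |N(S)| = 10 ≥ |S| = 7, Hall's condition holds for this subset.

10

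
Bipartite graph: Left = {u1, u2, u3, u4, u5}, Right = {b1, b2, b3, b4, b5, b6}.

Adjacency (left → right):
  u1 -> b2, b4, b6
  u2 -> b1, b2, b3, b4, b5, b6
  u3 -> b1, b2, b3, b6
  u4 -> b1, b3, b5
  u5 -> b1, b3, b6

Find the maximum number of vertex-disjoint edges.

5

A valid assignment of size 5: u1-b4, u2-b1, u3-b6, u4-b5, u5-b3.
This saturates every left vertex, so 5 is the maximum.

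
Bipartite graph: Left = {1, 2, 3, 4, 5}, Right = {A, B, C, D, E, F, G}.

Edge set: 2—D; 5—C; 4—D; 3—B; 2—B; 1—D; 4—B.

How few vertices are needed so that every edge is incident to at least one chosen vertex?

3

The 3 edges 1–D, 2–B, 5–C form a matching, so any vertex cover needs at least 3 vertices (one per matched edge).
Conversely {5, B, D} meets every edge and has exactly 3 vertices, so 3 is optimal.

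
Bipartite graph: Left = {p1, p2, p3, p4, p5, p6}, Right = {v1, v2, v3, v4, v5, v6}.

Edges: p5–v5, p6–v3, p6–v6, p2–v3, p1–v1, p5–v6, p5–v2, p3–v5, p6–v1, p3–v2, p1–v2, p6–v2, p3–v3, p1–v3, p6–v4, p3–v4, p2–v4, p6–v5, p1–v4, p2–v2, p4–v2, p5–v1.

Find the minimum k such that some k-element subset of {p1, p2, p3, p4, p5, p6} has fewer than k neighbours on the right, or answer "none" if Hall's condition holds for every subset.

none

A matching saturating every left vertex exists, for instance p1→v1, p2→v4, p3→v5, p4→v2, p5→v6, p6→v3.
By Hall's marriage theorem, this means |N(S)| ≥ |S| for every subset S, so no violating subset exists.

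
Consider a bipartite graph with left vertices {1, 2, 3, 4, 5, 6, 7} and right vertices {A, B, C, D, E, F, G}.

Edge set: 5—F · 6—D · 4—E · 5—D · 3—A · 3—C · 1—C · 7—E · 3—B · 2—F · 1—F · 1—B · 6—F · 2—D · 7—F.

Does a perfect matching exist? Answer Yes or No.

No

The set {2, 4, 5, 6, 7} has only 3 neighbours ({D, E, F}), so by Hall's theorem at most 5 of the 7 left vertices can be matched.
Hence no matching covers every left vertex.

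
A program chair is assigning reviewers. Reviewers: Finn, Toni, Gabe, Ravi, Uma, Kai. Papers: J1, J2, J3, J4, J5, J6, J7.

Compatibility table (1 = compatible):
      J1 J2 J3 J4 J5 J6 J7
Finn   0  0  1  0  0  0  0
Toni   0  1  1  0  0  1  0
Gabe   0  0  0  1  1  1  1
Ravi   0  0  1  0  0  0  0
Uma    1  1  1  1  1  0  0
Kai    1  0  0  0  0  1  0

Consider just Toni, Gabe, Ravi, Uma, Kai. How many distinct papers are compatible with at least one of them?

The union of neighbours of {Toni, Gabe, Ravi, Uma, Kai} is {J1, J2, J3, J4, J5, J6, J7}, which has 7 elements.
Since |N(S)| = 7 ≥ |S| = 5, Hall's condition holds for this subset.

7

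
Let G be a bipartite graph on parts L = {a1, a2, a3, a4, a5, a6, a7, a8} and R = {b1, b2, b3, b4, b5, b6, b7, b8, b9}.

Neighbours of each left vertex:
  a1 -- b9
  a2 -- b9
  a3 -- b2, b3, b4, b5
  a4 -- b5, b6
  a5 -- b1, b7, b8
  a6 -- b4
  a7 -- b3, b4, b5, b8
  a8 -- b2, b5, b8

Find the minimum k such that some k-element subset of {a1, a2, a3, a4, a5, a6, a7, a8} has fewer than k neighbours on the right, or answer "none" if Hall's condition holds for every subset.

2

Take S = {a1, a2}. Its neighbourhood is {b9}, so |N(S)| = 1 < |S| = 2.
No single vertex violates Hall's condition since each has at least one neighbour, so 2 is the minimum.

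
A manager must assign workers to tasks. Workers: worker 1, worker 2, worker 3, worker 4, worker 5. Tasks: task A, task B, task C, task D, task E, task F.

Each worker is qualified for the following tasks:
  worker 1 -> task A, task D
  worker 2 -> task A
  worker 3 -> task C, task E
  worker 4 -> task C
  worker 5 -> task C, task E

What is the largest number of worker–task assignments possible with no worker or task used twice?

4

A valid assignment of size 4: worker 1→task D, worker 2→task A, worker 3→task E, worker 4→task C.
The set {worker 3, worker 4, worker 5} has only 2 neighbours ({task C, task E}), so by Hall's theorem at most 4 of the 5 workers can be matched.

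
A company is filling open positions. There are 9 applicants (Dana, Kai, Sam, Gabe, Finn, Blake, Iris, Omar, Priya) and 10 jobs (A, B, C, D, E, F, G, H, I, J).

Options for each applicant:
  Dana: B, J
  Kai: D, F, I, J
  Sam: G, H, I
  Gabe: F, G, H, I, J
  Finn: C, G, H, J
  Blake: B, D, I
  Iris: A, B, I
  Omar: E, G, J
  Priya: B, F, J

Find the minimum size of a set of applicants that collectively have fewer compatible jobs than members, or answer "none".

none

A matching saturating every applicant exists, for instance Dana→J, Kai→F, Sam→H, Gabe→G, Finn→C, Blake→D, Iris→I, Omar→E, Priya→B.
By Hall's marriage theorem, this means |N(S)| ≥ |S| for every subset S, so no violating subset exists.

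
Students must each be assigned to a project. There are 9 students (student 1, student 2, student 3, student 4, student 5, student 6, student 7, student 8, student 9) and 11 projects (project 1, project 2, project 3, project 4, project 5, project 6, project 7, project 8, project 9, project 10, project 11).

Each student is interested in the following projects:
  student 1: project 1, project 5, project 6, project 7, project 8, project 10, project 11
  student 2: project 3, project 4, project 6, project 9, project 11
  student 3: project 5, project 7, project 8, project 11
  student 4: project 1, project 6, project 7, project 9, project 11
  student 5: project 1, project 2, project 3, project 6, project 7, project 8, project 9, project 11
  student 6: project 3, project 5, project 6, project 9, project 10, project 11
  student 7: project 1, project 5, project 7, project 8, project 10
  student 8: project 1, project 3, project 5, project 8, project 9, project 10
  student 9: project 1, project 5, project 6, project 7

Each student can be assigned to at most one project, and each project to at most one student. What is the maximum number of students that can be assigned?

For example, pair student 1→project 6, student 2→project 3, student 3→project 5, student 4→project 7, student 5→project 2, student 6→project 11, student 7→project 10, student 8→project 9, student 9→project 1.
This saturates every student, so 9 is the maximum.

9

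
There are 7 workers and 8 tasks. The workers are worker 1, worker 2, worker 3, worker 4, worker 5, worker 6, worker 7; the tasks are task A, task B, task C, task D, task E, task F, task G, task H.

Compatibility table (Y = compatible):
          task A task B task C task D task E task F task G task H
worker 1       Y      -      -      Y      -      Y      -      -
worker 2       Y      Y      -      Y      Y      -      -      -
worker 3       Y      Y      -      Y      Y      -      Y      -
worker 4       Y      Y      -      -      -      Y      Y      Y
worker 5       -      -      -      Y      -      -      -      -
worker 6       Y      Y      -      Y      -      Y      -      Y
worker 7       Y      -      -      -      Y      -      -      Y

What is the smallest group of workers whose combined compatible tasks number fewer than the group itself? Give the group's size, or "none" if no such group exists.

none

A matching saturating every worker exists, for instance worker 1→task F, worker 2→task A, worker 3→task B, worker 4→task G, worker 5→task D, worker 6→task H, worker 7→task E.
By Hall's marriage theorem, this means |N(S)| ≥ |S| for every subset S, so no violating subset exists.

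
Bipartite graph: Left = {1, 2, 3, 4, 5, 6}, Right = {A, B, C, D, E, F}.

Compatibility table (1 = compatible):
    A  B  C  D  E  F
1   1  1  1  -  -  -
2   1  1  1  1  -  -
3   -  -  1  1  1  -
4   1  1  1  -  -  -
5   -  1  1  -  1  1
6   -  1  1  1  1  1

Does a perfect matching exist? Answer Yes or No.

One maximum matching: 1–A, 2–D, 3–C, 4–B, 5–F, 6–E.
Every left vertex is matched, so this is a perfect matching.

Yes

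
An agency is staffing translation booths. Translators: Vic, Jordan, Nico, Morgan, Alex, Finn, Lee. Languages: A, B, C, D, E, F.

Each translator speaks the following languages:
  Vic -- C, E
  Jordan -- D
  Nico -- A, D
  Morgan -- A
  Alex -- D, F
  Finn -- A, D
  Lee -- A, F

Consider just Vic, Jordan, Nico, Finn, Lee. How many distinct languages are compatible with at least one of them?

The union of neighbours of {Vic, Jordan, Nico, Finn, Lee} is {A, C, D, E, F}, which has 5 elements.
Since |N(S)| = 5 ≥ |S| = 5, Hall's condition holds for this subset.

5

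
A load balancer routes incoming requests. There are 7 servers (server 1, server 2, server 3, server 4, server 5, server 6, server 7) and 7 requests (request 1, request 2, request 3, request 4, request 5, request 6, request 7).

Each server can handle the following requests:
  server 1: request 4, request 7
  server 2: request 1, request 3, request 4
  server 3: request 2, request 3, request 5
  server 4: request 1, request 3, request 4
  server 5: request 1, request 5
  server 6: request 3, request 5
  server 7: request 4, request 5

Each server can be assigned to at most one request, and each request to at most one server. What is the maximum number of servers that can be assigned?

For example, pair server 1→request 7, server 2→request 3, server 3→request 2, server 4→request 4, server 5→request 1, server 6→request 5.
The set {server 2, server 4, server 5, server 6, server 7} has only 4 neighbours ({request 1, request 3, request 4, request 5}), so by Hall's theorem at most 6 of the 7 servers can be matched.

6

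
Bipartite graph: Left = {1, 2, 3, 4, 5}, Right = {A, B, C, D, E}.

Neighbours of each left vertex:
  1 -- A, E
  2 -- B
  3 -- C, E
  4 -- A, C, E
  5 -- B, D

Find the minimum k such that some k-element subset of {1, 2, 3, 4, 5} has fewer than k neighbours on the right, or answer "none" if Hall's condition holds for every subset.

none

A matching saturating every left vertex exists, for instance 1→A, 2→B, 3→C, 4→E, 5→D.
By Hall's marriage theorem, this means |N(S)| ≥ |S| for every subset S, so no violating subset exists.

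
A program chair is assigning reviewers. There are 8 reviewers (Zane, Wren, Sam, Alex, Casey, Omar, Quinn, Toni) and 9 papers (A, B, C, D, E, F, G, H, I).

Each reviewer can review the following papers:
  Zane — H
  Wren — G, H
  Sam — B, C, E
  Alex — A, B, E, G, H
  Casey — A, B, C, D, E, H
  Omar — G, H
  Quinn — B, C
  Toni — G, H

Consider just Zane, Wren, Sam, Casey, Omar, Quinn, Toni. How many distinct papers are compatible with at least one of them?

7

The union of neighbours of {Zane, Wren, Sam, Casey, Omar, Quinn, Toni} is {A, B, C, D, E, G, H}, which has 7 elements.
Since |N(S)| = 7 ≥ |S| = 7, Hall's condition holds for this subset.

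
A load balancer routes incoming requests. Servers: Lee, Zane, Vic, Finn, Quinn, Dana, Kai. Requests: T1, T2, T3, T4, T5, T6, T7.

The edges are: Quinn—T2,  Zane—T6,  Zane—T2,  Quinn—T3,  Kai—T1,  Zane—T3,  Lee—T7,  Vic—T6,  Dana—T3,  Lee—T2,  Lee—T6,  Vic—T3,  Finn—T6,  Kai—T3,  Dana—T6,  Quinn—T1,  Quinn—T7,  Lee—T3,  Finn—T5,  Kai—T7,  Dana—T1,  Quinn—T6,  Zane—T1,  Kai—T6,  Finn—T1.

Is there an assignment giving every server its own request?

No

The set {Lee, Zane, Vic, Quinn, Dana, Kai} has only 5 neighbours ({T1, T2, T3, T6, T7}), so by Hall's theorem at most 6 of the 7 servers can be matched.
Hence no matching covers every server.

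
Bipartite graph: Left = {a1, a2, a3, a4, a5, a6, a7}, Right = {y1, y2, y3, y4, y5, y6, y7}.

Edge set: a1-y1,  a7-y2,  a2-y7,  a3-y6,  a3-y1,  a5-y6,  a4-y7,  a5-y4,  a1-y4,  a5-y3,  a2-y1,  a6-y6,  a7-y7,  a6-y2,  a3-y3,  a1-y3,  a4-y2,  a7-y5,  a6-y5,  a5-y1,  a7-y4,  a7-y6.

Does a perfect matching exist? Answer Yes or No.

One maximum matching: a1→y3, a2→y1, a3→y6, a4→y2, a5→y4, a6→y5, a7→y7.
All 7 left vertices are covered.

Yes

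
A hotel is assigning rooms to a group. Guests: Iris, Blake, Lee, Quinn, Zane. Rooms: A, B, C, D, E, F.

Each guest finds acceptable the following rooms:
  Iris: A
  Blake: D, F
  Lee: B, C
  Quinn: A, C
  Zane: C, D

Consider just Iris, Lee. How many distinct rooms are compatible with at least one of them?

The union of neighbours of {Iris, Lee} is {A, B, C}, which has 3 elements.
Since |N(S)| = 3 ≥ |S| = 2, Hall's condition holds for this subset.

3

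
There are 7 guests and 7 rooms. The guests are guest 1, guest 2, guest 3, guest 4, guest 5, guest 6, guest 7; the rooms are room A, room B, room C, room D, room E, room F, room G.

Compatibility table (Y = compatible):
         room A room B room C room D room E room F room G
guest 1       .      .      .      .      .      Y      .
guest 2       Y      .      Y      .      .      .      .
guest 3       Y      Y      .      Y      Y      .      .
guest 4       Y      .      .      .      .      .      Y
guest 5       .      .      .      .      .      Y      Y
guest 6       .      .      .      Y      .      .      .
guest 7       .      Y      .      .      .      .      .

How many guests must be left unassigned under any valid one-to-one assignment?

0

One maximum matching: guest 1→room F, guest 2→room C, guest 3→room E, guest 4→room A, guest 5→room G, guest 6→room D, guest 7→room B.
All 7 guests are matched, so no larger matching exists.
That matches 7 of the 7, leaving 0 unmatched; no matching can do better.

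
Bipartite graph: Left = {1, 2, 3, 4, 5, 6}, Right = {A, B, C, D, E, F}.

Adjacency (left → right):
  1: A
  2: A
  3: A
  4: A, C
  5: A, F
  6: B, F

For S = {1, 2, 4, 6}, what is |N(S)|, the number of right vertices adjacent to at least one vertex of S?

The union of neighbours of {1, 2, 4, 6} is {A, B, C, F}, which has 4 elements.
Since |N(S)| = 4 ≥ |S| = 4, Hall's condition holds for this subset.

4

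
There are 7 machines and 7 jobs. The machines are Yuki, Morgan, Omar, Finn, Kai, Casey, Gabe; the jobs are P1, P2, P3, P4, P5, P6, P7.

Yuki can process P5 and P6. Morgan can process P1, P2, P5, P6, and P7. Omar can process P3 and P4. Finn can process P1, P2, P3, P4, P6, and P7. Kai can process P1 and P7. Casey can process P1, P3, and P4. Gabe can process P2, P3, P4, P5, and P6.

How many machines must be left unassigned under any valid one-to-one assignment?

A valid assignment of size 7: Yuki-P5, Morgan-P6, Omar-P4, Finn-P2, Kai-P7, Casey-P1, Gabe-P3.
This saturates every machine, so 7 is the maximum.
That matches 7 of the 7, leaving 0 unmatched; no matching can do better.

0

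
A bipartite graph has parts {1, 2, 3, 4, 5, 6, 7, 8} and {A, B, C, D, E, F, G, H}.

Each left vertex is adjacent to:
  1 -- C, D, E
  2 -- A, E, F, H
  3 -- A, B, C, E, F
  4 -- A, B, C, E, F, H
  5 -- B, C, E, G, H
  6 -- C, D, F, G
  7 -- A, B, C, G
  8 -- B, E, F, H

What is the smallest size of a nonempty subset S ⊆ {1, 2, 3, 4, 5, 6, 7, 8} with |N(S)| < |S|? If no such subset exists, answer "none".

none

A matching saturating every left vertex exists, for instance 1→D, 2→E, 3→A, 4→B, 5→G, 6→F, 7→C, 8→H.
By Hall's marriage theorem, this means |N(S)| ≥ |S| for every subset S, so no violating subset exists.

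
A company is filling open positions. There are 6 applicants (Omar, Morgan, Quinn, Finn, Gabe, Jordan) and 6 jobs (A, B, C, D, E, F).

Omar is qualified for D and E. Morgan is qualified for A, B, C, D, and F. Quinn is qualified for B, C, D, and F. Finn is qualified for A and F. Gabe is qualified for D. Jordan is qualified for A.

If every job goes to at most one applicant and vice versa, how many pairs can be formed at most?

A valid assignment of size 6: Omar→E, Morgan→B, Quinn→C, Finn→F, Gabe→D, Jordan→A.
All 6 applicants are matched, so no larger matching exists.

6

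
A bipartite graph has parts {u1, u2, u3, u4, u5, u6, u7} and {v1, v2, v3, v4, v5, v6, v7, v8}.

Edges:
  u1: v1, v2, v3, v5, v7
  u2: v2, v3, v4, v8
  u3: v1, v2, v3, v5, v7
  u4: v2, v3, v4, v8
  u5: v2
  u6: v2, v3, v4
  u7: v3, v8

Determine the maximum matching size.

6

A valid assignment of size 6: u1→v1, u2→v8, u3→v5, u4→v3, u5→v2, u6→v4.
The set {u2, u4, u5, u6, u7} has only 4 neighbours ({v2, v3, v4, v8}), so by Hall's theorem at most 6 of the 7 left vertices can be matched.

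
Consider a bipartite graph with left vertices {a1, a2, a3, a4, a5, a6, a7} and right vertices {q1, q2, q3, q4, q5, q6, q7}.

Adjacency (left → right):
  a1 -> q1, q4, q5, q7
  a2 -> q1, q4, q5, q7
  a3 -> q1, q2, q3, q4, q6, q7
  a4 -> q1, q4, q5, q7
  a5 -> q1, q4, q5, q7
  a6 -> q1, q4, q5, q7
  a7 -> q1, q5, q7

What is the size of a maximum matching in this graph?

One maximum matching: a1–q1, a2–q5, a3–q6, a4–q7, a5–q4.
The set {a1, a2, a4, a5, a6, a7} has only 4 neighbours ({q1, q4, q5, q7}), so by Hall's theorem at most 5 of the 7 left vertices can be matched.

5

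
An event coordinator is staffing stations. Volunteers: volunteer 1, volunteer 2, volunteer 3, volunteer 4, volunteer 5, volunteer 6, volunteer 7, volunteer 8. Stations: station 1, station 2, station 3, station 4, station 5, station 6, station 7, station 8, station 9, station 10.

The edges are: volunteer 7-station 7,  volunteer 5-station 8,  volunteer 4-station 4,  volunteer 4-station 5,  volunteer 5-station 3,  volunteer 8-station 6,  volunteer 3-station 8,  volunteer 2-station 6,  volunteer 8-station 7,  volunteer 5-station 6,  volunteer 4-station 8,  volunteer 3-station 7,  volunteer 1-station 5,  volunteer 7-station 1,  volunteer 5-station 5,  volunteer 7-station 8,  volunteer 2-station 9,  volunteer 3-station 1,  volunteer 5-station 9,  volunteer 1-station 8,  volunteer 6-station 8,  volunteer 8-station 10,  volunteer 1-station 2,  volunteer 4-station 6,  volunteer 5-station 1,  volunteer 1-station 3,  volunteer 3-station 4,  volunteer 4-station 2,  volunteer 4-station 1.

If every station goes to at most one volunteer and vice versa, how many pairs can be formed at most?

8

One maximum matching: volunteer 1-station 3, volunteer 2-station 9, volunteer 3-station 4, volunteer 4-station 2, volunteer 5-station 6, volunteer 6-station 8, volunteer 7-station 1, volunteer 8-station 7.
All 8 volunteers are matched, so no larger matching exists.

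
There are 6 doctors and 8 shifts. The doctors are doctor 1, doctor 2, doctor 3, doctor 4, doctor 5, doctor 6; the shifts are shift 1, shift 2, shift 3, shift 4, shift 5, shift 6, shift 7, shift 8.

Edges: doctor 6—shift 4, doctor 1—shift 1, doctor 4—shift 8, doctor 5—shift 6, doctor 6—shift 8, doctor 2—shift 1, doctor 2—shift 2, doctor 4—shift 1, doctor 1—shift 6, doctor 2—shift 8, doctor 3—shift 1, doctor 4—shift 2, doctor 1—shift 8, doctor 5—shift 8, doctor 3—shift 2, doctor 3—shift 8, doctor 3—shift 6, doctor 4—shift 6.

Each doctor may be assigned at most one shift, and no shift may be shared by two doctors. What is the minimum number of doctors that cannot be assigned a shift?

1

For example, pair doctor 1→shift 1, doctor 2→shift 8, doctor 3→shift 6, doctor 4→shift 2, doctor 6→shift 4.
The set {doctor 1, doctor 2, doctor 3, doctor 4, doctor 5} has only 4 neighbours ({shift 1, shift 2, shift 6, shift 8}), so by Hall's theorem at most 5 of the 6 doctors can be matched.
That matches 5 of the 6, leaving 1 unmatched; no matching can do better.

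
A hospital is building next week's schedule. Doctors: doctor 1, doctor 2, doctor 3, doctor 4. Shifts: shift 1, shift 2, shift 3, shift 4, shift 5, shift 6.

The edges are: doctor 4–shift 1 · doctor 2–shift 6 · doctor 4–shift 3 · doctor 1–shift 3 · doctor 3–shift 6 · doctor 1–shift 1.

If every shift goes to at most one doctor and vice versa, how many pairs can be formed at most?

3

A valid assignment of size 3: doctor 1-shift 1, doctor 2-shift 6, doctor 4-shift 3.
The set {doctor 2, doctor 3} has only 1 neighbour ({shift 6}), so by Hall's theorem at most 3 of the 4 doctors can be matched.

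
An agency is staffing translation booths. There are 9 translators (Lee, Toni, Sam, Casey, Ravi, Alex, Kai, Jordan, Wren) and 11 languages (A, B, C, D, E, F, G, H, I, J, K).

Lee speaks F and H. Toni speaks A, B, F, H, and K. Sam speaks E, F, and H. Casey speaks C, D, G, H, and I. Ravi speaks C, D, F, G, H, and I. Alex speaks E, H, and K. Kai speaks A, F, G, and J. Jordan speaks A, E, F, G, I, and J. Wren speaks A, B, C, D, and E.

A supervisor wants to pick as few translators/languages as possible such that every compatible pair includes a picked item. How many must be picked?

A maximum matching has 9 edges (e.g. Lee–F, Toni–K, Sam–H, Casey–G, Ravi–D, Alex–E, Kai–J, Jordan–I, Wren–A).
By König's theorem the minimum vertex cover has the same size. One such cover is {Lee, Toni, Sam, Casey, Ravi, Alex, Kai, Jordan, Wren}.

9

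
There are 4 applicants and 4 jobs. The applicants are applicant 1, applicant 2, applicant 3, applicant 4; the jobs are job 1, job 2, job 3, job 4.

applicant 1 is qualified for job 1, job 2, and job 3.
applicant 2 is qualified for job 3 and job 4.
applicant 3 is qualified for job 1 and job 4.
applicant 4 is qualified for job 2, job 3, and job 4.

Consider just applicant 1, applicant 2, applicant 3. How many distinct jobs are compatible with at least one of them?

4

The union of neighbours of {applicant 1, applicant 2, applicant 3} is {job 1, job 2, job 3, job 4}, which has 4 elements.
Since |N(S)| = 4 ≥ |S| = 3, Hall's condition holds for this subset.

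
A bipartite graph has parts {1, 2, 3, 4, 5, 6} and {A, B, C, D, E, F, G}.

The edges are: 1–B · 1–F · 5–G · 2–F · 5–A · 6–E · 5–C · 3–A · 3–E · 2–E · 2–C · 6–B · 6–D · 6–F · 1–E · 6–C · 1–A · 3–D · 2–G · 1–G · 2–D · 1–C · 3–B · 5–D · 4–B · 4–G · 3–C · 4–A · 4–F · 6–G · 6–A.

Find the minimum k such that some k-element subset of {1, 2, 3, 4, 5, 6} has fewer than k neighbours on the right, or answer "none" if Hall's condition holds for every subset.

none

A matching saturating every left vertex exists, for instance 1→A, 2→F, 3→E, 4→B, 5→C, 6→G.
By Hall's marriage theorem, this means |N(S)| ≥ |S| for every subset S, so no violating subset exists.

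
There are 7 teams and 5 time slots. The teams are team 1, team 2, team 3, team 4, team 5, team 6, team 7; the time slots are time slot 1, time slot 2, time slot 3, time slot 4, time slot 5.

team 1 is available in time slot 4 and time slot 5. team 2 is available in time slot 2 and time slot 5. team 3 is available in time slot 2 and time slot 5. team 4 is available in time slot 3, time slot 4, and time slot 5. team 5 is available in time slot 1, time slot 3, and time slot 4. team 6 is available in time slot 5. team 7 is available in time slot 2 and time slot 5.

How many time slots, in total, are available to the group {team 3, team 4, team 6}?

4

The union of neighbours of {team 3, team 4, team 6} is {time slot 2, time slot 3, time slot 4, time slot 5}, which has 4 elements.
Since |N(S)| = 4 ≥ |S| = 3, Hall's condition holds for this subset.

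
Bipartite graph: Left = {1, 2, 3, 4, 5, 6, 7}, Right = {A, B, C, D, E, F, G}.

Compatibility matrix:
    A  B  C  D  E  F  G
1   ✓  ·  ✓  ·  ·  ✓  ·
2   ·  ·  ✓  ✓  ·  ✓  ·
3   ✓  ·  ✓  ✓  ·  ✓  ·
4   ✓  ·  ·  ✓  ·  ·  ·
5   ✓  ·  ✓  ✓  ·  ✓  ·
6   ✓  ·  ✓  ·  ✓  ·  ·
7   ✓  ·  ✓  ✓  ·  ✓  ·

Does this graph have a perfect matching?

No

The set {1, 2, 3, 4, 5, 7} has only 4 neighbours ({A, C, D, F}), so by Hall's theorem at most 5 of the 7 left vertices can be matched.
Hence no matching covers every left vertex.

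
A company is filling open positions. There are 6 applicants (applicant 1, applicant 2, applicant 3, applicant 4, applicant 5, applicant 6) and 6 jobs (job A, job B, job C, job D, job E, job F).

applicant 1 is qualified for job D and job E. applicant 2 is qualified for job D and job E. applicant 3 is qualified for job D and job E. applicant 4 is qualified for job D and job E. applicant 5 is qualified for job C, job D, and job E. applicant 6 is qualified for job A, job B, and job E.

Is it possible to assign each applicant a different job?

No

The set {applicant 1, applicant 2, applicant 3, applicant 4} has only 2 neighbours ({job D, job E}), so by Hall's theorem at most 4 of the 6 applicants can be matched.
Hence no matching covers every applicant.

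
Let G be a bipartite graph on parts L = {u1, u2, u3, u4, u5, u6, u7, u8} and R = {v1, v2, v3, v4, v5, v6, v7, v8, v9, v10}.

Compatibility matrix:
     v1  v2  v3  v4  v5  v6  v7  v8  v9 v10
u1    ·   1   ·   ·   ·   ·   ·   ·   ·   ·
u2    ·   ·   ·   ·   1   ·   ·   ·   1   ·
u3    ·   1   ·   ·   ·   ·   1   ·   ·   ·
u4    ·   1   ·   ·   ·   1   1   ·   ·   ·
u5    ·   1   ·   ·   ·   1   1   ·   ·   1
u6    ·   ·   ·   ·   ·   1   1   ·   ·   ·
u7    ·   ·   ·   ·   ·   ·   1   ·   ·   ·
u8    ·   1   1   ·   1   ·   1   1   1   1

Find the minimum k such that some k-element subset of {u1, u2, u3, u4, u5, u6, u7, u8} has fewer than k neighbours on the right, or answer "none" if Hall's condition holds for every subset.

3

Take S = {u1, u3, u7}. Its neighbourhood is {v2, v7}, so |N(S)| = 2 < |S| = 3.
Every subset of size less than 3 has at least as many neighbours as members, so 3 is the minimum.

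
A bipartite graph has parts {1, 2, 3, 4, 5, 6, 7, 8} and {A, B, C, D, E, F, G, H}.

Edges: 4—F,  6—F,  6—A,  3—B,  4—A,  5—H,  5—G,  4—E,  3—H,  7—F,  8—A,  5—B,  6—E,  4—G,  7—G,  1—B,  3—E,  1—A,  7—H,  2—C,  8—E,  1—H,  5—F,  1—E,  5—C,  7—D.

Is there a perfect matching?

Yes

A valid assignment of size 8: 1–A, 2–C, 3–B, 4–G, 5–H, 6–F, 7–D, 8–E.
All 8 left vertices are covered.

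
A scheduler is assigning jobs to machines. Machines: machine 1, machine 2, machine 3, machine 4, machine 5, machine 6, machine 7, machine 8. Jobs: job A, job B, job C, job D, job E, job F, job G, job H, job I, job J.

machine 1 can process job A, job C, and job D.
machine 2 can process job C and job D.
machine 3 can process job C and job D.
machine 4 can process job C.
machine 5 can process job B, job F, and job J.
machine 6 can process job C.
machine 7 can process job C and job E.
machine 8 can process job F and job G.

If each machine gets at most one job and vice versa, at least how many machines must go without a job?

2

One maximum matching: machine 1-job A, machine 2-job C, machine 3-job D, machine 5-job J, machine 7-job E, machine 8-job G.
The set {machine 2, machine 3, machine 4, machine 6} has only 2 neighbours ({job C, job D}), so by Hall's theorem at most 6 of the 8 machines can be matched.
That matches 6 of the 8, leaving 2 unmatched; no matching can do better.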